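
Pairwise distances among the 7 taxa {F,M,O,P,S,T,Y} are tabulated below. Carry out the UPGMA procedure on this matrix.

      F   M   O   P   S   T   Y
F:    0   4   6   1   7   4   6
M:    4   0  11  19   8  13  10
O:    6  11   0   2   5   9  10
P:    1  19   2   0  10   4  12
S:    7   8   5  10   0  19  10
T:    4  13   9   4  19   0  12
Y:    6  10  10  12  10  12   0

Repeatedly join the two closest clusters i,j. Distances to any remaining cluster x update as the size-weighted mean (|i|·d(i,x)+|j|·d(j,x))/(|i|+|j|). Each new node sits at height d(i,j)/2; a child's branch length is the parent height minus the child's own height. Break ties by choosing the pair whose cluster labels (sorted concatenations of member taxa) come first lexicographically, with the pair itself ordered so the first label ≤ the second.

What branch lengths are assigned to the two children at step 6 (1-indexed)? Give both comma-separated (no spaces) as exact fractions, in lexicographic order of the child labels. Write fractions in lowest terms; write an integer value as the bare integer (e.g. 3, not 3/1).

2/5,7/5

1. join F+P (d=1) ⇒ FP; edges |F|=1/2, |P|=1/2
  updated: d(FP,M)=23/2, d(FP,O)=4, d(FP,S)=17/2, d(FP,T)=4, d(FP,Y)=9
2. join FP+O (d=4) ⇒ FOP; edges |FP|=3/2, |O|=2
  updated: d(FOP,M)=34/3, d(FOP,S)=22/3, d(FOP,T)=17/3, d(FOP,Y)=28/3
3. join FOP+T (d=17/3) ⇒ FOPT; edges |FOP|=5/6, |T|=17/6
  updated: d(FOPT,M)=47/4, d(FOPT,S)=41/4, d(FOPT,Y)=10
4. join M+S (d=8) ⇒ MS; edges |M|=4, |S|=4
  updated: d(FOPT,MS)=11, d(MS,Y)=10
5. join FOPT+Y (d=10) ⇒ FOPTY; edges |FOPT|=13/6, |Y|=5
  updated: d(FOPTY,MS)=54/5
6. join FOPTY+MS (d=54/5) ⇒ FMOPSTY; edges |FOPTY|=2/5, |MS|=7/5
final tree: (((((F:1/2,P:1/2):3/2,O:2):5/6,T:17/6):13/6,Y:5):2/5,(M:4,S:4):7/5)
total length: 377/15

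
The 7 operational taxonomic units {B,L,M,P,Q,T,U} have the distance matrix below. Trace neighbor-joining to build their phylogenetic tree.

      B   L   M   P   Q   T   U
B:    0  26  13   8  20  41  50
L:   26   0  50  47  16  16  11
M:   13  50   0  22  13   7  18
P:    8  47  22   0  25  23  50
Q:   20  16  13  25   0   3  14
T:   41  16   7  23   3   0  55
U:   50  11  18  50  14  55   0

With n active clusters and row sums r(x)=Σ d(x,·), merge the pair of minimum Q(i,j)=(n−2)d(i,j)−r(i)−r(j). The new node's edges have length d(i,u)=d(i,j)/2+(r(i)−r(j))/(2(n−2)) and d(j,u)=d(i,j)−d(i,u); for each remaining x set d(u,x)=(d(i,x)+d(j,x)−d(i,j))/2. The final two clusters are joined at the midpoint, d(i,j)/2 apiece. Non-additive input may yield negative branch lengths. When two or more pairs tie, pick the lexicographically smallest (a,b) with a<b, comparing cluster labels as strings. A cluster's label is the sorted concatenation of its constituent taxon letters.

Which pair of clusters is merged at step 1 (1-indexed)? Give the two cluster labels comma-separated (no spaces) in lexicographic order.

L,U

iteration 1: select L,U (d=11, Q=-309); attach at lengths (23/10, 87/10); label the merged cluster LU
  updated: d(B,LU)=65/2, d(LU,M)=57/2, d(LU,P)=43, d(LU,Q)=19/2, d(LU,T)=30
iteration 2: select B,P (d=8, Q=-407/2); attach at lengths (51/16, 77/16); label the merged cluster BP
  updated: d(BP,LU)=135/4, d(BP,M)=27/2, d(BP,Q)=37/2, d(BP,T)=28
iteration 3: select LU,Q (d=19/2, Q=-469/4); attach at lengths (115/8, -39/8); label the merged cluster LQU
  updated: d(BP,LQU)=171/8, d(LQU,M)=16, d(LQU,T)=47/4
iteration 4: select BP,M (d=27/2, Q=-579/8); attach at lengths (427/32, 5/32); label the merged cluster BMP
  updated: d(BMP,LQU)=191/16, d(BMP,T)=43/4
iteration 5: select BMP,LQU (d=191/16, Q=-551/16); attach at lengths (175/32, 207/32); label the merged cluster BLMPQU
  updated: d(BLMPQU,T)=169/32
iteration 6: select BLMPQU,T (d=169/32); attach at lengths (169/64, 169/64); label the merged cluster BLMPQTU
final tree: ((((B:51/16,P:77/16):427/32,M:5/32):175/32,((L:23/10,U:87/10):115/8,Q:-39/8):207/32):169/64,T:169/64)
total length: 1895/32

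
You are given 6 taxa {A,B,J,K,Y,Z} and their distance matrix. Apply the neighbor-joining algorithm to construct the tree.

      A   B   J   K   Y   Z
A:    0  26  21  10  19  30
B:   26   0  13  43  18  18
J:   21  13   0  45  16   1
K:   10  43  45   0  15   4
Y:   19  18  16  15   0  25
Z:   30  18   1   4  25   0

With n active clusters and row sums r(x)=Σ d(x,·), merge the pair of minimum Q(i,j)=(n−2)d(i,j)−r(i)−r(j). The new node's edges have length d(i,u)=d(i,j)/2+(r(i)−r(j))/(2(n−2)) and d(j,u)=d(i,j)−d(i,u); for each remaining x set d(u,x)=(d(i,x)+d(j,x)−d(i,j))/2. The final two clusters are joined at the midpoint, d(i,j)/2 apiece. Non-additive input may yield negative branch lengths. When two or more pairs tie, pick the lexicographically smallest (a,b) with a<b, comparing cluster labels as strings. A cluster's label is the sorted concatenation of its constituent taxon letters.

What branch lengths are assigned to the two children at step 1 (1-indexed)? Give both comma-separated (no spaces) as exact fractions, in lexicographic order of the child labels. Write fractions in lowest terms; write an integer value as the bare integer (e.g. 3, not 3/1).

iteration 1: select A,K (d=10, Q=-183); attach at lengths (29/8, 51/8); label the merged cluster AK
  updated: d(AK,B)=59/2, d(AK,J)=28, d(AK,Y)=12, d(AK,Z)=12
iteration 2: select AK,Y (d=12, Q=-233/2); attach at lengths (31/4, 17/4); label the merged cluster AKY
  updated: d(AKY,B)=71/4, d(AKY,J)=16, d(AKY,Z)=25/2
iteration 3: select AKY,B (d=71/4, Q=-119/2); attach at lengths (33/4, 19/2); label the merged cluster ABKY
  updated: d(ABKY,J)=45/8, d(ABKY,Z)=51/8
iteration 4: select ABKY,J (d=45/8, Q=-13); attach at lengths (11/2, 1/8); label the merged cluster ABJKY
  updated: d(ABJKY,Z)=7/8
iteration 5: select ABJKY,Z (d=7/8); attach at lengths (7/16, 7/16); label the merged cluster ABJKYZ
final tree: (((((A:29/8,K:51/8):31/4,Y:17/4):33/4,B:19/2):11/2,J:1/8):7/16,Z:7/16)
total length: 185/4

29/8,51/8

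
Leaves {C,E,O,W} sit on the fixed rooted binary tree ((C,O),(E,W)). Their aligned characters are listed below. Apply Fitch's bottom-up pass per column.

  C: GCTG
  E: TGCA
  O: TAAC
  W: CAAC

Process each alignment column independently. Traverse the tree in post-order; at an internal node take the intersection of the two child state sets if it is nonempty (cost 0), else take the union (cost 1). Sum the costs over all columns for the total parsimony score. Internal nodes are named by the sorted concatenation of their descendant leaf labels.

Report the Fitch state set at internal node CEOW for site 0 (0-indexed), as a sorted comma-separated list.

site 0, node CO: C={G} ∪ O={T} → {G,T} (+1)
site 0, node EW: E={T} ∪ W={C} → {C,T} (+1)
site 0, node CEOW: CO={G,T} ∩ EW={C,T} → {T} (+0)
site 1, node CO: C={C} ∪ O={A} → {A,C} (+1)
site 1, node EW: E={G} ∪ W={A} → {A,G} (+1)
site 1, node CEOW: CO={A,C} ∩ EW={A,G} → {A} (+0)
site 2, node CO: C={T} ∪ O={A} → {A,T} (+1)
site 2, node EW: E={C} ∪ W={A} → {A,C} (+1)
site 2, node CEOW: CO={A,T} ∩ EW={A,C} → {A} (+0)
site 3, node CO: C={G} ∪ O={C} → {C,G} (+1)
site 3, node EW: E={A} ∪ W={C} → {A,C} (+1)
site 3, node CEOW: CO={C,G} ∩ EW={A,C} → {C} (+0)
per-site changes: [2, 2, 2, 2]; total = 8

T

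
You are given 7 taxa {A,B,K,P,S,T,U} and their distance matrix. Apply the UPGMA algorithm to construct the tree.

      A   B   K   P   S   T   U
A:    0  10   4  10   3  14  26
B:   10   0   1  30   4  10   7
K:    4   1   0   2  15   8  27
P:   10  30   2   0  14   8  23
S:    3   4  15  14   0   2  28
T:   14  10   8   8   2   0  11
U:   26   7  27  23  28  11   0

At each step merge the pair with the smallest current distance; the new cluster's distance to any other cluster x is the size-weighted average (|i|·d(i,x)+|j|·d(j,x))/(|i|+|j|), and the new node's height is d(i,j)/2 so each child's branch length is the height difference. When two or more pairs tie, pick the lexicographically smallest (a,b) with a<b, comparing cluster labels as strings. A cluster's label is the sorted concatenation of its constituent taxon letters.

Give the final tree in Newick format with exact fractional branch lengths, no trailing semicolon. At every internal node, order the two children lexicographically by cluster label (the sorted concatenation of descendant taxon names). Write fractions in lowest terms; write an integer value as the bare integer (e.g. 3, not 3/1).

((((A:7/2,(B:1/2,K:1/2):3):1,(S:1,T:1):7/2):19/10,P:32/5):113/30,U:61/6)

1. join B+K (d=1) ⇒ BK; edges |B|=1/2, |K|=1/2
  updated: d(A,BK)=7, d(BK,P)=16, d(BK,S)=19/2, d(BK,T)=9, d(BK,U)=17
2. join S+T (d=2) ⇒ ST; edges |S|=1, |T|=1
  updated: d(A,ST)=17/2, d(BK,ST)=37/4, d(P,ST)=11, d(ST,U)=39/2
3. join A+BK (d=7) ⇒ ABK; edges |A|=7/2, |BK|=3
  updated: d(ABK,P)=14, d(ABK,ST)=9, d(ABK,U)=20
4. join ABK+ST (d=9) ⇒ ABKST; edges |ABK|=1, |ST|=7/2
  updated: d(ABKST,P)=64/5, d(ABKST,U)=99/5
5. join ABKST+P (d=64/5) ⇒ ABKPST; edges |ABKST|=19/10, |P|=32/5
  updated: d(ABKPST,U)=61/3
6. join ABKPST+U (d=61/3) ⇒ ABKPSTU; edges |ABKPST|=113/30, |U|=61/6
final tree: ((((A:7/2,(B:1/2,K:1/2):3):1,(S:1,T:1):7/2):19/10,P:32/5):113/30,U:61/6)
total length: 1087/30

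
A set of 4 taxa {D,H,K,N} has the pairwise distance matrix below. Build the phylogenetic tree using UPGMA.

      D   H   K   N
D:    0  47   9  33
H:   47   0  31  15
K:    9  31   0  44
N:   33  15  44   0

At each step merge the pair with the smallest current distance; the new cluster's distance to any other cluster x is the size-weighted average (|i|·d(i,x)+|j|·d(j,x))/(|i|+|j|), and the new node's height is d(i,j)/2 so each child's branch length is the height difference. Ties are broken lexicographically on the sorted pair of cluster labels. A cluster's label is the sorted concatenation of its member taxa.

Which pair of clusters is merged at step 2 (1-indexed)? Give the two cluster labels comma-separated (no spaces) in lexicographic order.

H,N

1. join D+K (d=9) ⇒ DK; edges |D|=9/2, |K|=9/2
  updated: d(DK,H)=39, d(DK,N)=77/2
2. join H+N (d=15) ⇒ HN; edges |H|=15/2, |N|=15/2
  updated: d(DK,HN)=155/4
3. join DK+HN (d=155/4) ⇒ DHKN; edges |DK|=119/8, |HN|=95/8
final tree: ((D:9/2,K:9/2):119/8,(H:15/2,N:15/2):95/8)
total length: 203/4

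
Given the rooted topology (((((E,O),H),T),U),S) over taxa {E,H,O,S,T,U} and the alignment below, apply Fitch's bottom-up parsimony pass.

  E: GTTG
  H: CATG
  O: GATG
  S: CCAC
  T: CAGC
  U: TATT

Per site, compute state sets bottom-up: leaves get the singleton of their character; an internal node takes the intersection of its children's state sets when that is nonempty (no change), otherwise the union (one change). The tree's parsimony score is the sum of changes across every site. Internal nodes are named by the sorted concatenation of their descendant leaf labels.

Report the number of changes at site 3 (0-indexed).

2

EO@0: {G} ∩ {G} = {G} (intersection, +0)
EHO@0: {G} ∪ {C} = {C,G} (union, +1)
EHOT@0: {C,G} ∩ {C} = {C} (intersection, +0)
EHOTU@0: {C} ∪ {T} = {C,T} (union, +1)
EHOSTU@0: {C,T} ∩ {C} = {C} (intersection, +0)
EO@1: {T} ∪ {A} = {A,T} (union, +1)
EHO@1: {A,T} ∩ {A} = {A} (intersection, +0)
EHOT@1: {A} ∩ {A} = {A} (intersection, +0)
EHOTU@1: {A} ∩ {A} = {A} (intersection, +0)
EHOSTU@1: {A} ∪ {C} = {A,C} (union, +1)
EO@2: {T} ∩ {T} = {T} (intersection, +0)
EHO@2: {T} ∩ {T} = {T} (intersection, +0)
EHOT@2: {T} ∪ {G} = {G,T} (union, +1)
EHOTU@2: {G,T} ∩ {T} = {T} (intersection, +0)
EHOSTU@2: {T} ∪ {A} = {A,T} (union, +1)
EO@3: {G} ∩ {G} = {G} (intersection, +0)
EHO@3: {G} ∩ {G} = {G} (intersection, +0)
EHOT@3: {G} ∪ {C} = {C,G} (union, +1)
EHOTU@3: {C,G} ∪ {T} = {C,G,T} (union, +1)
EHOSTU@3: {C,G,T} ∩ {C} = {C} (intersection, +0)
per-site changes: [2, 2, 2, 2]; total = 8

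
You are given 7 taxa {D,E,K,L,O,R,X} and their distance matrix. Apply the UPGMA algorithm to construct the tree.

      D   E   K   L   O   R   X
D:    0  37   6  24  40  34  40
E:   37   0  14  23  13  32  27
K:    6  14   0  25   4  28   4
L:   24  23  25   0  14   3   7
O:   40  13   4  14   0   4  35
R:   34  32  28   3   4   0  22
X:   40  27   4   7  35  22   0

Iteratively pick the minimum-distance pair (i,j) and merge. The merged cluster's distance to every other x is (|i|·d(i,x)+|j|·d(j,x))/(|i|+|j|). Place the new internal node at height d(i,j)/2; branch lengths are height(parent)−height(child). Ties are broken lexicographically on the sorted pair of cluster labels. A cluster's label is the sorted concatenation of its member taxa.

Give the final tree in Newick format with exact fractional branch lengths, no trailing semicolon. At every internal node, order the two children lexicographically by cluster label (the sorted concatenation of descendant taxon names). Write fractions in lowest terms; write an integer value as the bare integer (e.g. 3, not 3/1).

step 1: merge (L,R) at d=3; branch lengths L→3/2, R→3/2; new cluster LR
  updated: d(D,LR)=29, d(E,LR)=55/2, d(K,LR)=53/2, d(LR,O)=9, d(LR,X)=29/2
step 2: merge (K,O) at d=4; branch lengths K→2, O→2; new cluster KO
  updated: d(D,KO)=23, d(E,KO)=27/2, d(KO,LR)=71/4, d(KO,X)=39/2
step 3: merge (E,KO) at d=27/2; branch lengths E→27/4, KO→19/4; new cluster EKO
  updated: d(D,EKO)=83/3, d(EKO,LR)=21, d(EKO,X)=22
step 4: merge (LR,X) at d=29/2; branch lengths LR→23/4, X→29/4; new cluster LRX
  updated: d(D,LRX)=98/3, d(EKO,LRX)=64/3
step 5: merge (EKO,LRX) at d=64/3; branch lengths EKO→47/12, LRX→41/12; new cluster EKLORX
  updated: d(D,EKLORX)=181/6
step 6: merge (D,EKLORX) at d=181/6; branch lengths D→181/12, EKLORX→53/12; new cluster DEKLORX
final tree: (D:181/12,((E:27/4,(K:2,O:2):19/4):47/12,((L:3/2,R:3/2):23/4,X:29/4):41/12):53/12)
total length: 175/3

(D:181/12,((E:27/4,(K:2,O:2):19/4):47/12,((L:3/2,R:3/2):23/4,X:29/4):41/12):53/12)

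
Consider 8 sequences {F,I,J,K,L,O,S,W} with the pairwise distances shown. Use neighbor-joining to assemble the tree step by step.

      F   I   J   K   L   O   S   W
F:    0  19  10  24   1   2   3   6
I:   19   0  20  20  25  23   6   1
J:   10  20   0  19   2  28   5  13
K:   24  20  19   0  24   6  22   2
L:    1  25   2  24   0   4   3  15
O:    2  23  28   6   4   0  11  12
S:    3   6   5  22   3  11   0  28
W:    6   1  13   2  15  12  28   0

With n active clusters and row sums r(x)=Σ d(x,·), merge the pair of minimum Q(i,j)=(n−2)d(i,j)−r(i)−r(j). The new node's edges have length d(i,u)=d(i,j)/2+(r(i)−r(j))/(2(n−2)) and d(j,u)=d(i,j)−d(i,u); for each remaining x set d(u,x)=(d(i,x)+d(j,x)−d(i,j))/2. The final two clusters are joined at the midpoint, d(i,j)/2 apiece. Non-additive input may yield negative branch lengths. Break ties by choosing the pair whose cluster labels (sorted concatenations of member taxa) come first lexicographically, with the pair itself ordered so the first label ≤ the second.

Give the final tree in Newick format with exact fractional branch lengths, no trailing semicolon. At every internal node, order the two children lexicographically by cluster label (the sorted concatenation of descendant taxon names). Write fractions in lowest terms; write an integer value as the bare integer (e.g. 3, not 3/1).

((((F:-9/8,(((I:43/12,W:-31/12):77/20,K:133/20):71/16,O:29/16):43/8):215/64,S:45/64):147/64,J:247/64):-119/128,L:-119/128)

step 1: merge (I,W) at d=1, Q=-185; branch lengths I→43/12, W→-31/12; new cluster IW
  updated: d(F,IW)=12, d(IW,J)=16, d(IW,K)=21/2, d(IW,L)=39/2, d(IW,O)=17, d(IW,S)=33/2
step 2: merge (IW,K) at d=21/2, Q=-289/2; branch lengths IW→77/20, K→133/20; new cluster IKW
  updated: d(F,IKW)=51/4, d(IKW,J)=49/4, d(IKW,L)=33/2, d(IKW,O)=25/4, d(IKW,S)=14
step 3: merge (IKW,O) at d=25/4, Q=-88; branch lengths IKW→71/16, O→29/16; new cluster IKOW
  updated: d(F,IKOW)=17/4, d(IKOW,J)=17, d(IKOW,L)=57/8, d(IKOW,S)=75/8
step 4: merge (F,IKOW) at d=17/4, Q=-173/4; branch lengths F→-9/8, IKOW→43/8; new cluster FIKOW
  updated: d(FIKOW,J)=91/8, d(FIKOW,L)=31/16, d(FIKOW,S)=65/16
step 5: merge (FIKOW,S) at d=65/16, Q=-341/16; branch lengths FIKOW→215/64, S→45/64; new cluster FIKOSW
  updated: d(FIKOSW,J)=197/32, d(FIKOSW,L)=7/16
step 6: merge (FIKOSW,J) at d=197/32, Q=-275/32; branch lengths FIKOSW→147/64, J→247/64; new cluster FIJKOSW
  updated: d(FIJKOSW,L)=-119/64
step 7: merge (FIJKOSW,L) at d=-119/64; branch lengths FIJKOSW→-119/128, L→-119/128; new cluster FIJKLOSW
final tree: ((((F:-9/8,(((I:43/12,W:-31/12):77/20,K:133/20):71/16,O:29/16):43/8):215/64,S:45/64):147/64,J:247/64):-119/128,L:-119/128)
total length: 1943/64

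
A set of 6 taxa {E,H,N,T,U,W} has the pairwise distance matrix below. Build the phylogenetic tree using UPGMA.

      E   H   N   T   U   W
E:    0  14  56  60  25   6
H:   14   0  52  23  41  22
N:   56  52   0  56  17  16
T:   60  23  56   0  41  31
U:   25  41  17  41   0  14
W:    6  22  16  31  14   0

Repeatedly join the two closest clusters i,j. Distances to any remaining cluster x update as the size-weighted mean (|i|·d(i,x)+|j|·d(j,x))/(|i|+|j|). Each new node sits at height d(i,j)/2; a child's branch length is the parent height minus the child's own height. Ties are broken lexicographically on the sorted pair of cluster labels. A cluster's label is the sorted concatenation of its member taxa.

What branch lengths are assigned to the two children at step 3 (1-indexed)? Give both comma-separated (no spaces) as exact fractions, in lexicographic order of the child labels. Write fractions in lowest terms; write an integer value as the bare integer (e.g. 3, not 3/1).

6,9

step 1: merge (E,W) at d=6; branch lengths E→3, W→3; new cluster EW
  updated: d(EW,H)=18, d(EW,N)=36, d(EW,T)=91/2, d(EW,U)=39/2
step 2: merge (N,U) at d=17; branch lengths N→17/2, U→17/2; new cluster NU
  updated: d(EW,NU)=111/4, d(H,NU)=93/2, d(NU,T)=97/2
step 3: merge (EW,H) at d=18; branch lengths EW→6, H→9; new cluster EHW
  updated: d(EHW,NU)=34, d(EHW,T)=38
step 4: merge (EHW,NU) at d=34; branch lengths EHW→8, NU→17/2; new cluster EHNUW
  updated: d(EHNUW,T)=211/5
step 5: merge (EHNUW,T) at d=211/5; branch lengths EHNUW→41/10, T→211/10; new cluster EHNTUW
final tree: ((((E:3,W:3):6,H:9):8,(N:17/2,U:17/2):17/2):41/10,T:211/10)
total length: 797/10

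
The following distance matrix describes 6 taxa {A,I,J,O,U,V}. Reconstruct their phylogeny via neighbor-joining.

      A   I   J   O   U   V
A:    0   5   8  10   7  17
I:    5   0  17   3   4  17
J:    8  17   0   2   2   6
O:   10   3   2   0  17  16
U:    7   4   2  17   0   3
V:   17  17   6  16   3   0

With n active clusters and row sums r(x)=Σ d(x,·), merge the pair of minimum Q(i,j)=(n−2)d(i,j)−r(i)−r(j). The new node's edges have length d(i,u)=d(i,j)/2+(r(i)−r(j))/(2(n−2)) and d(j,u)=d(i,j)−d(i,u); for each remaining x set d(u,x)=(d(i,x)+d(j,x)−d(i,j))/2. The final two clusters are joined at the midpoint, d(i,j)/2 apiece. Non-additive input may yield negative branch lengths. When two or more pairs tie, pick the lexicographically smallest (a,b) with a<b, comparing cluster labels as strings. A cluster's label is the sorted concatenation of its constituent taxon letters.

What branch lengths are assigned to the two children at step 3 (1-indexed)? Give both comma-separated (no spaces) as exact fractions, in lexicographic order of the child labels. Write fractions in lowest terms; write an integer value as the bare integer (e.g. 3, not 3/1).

iteration 1: select I,O (d=3, Q=-82); attach at lengths (5/4, 7/4); label the merged cluster IO
  updated: d(A,IO)=6, d(IO,J)=8, d(IO,U)=9, d(IO,V)=15
iteration 2: select A,IO (d=6, Q=-58); attach at lengths (3, 3); label the merged cluster AIO
  updated: d(AIO,J)=5, d(AIO,U)=5, d(AIO,V)=13
iteration 3: select AIO,J (d=5, Q=-26); attach at lengths (5, 0); label the merged cluster AIJO
  updated: d(AIJO,U)=1, d(AIJO,V)=7
iteration 4: select AIJO,U (d=1, Q=-11); attach at lengths (5/2, -3/2); label the merged cluster AIJOU
  updated: d(AIJOU,V)=9/2
iteration 5: select AIJOU,V (d=9/2); attach at lengths (9/4, 9/4); label the merged cluster AIJOUV
final tree: ((((A:3,(I:5/4,O:7/4):3):5,J:0):5/2,U:-3/2):9/4,V:9/4)
total length: 39/2

5,0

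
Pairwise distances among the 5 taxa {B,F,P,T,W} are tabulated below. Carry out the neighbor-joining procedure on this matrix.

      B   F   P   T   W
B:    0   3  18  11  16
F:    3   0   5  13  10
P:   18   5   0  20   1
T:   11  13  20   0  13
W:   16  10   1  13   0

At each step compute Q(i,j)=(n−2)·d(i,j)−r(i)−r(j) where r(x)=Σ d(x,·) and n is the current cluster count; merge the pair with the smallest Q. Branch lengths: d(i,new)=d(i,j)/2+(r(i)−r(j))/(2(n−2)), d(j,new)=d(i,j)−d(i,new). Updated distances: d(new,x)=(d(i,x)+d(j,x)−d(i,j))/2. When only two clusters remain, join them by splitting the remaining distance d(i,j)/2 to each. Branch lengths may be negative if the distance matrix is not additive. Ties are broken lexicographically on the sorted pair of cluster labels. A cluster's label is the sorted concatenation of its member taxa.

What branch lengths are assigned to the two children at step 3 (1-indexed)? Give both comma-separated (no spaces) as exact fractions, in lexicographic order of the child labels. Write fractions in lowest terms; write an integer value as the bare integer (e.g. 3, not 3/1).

25/8,-5/8

1. join P+W (d=1, Q=-81) ⇒ PW; edges |P|=7/6, |W|=-1/6
  updated: d(B,PW)=33/2, d(F,PW)=7, d(PW,T)=16
2. join B+T (d=11, Q=-97/2) ⇒ BT; edges |B|=25/8, |T|=63/8
  updated: d(BT,F)=5/2, d(BT,PW)=43/4
3. join BT+F (d=5/2, Q=-81/4) ⇒ BFT; edges |BT|=25/8, |F|=-5/8
  updated: d(BFT,PW)=61/8
4. join BFT+PW (d=61/8) ⇒ BFPTW; edges |BFT|=61/16, |PW|=61/16
final tree: (((B:25/8,T:63/8):25/8,F:-5/8):61/16,(P:7/6,W:-1/6):61/16)
total length: 177/8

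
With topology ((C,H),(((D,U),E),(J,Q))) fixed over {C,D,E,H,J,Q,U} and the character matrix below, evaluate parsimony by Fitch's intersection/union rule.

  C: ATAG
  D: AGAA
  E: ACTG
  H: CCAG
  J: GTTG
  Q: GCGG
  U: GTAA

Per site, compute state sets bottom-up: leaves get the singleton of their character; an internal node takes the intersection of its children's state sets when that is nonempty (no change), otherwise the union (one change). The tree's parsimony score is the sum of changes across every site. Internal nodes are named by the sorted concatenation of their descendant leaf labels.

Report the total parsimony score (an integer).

11

[col 0] CH: children C:{A}, H:{C} ∪→ {A,C}; cost 1
[col 0] DU: children D:{A}, U:{G} ∪→ {A,G}; cost 1
[col 0] DEU: children DU:{A,G}, E:{A} ∩→ {A}; cost 0
[col 0] JQ: children J:{G}, Q:{G} ∩→ {G}; cost 0
[col 0] DEJQU: children DEU:{A}, JQ:{G} ∪→ {A,G}; cost 1
[col 0] CDEHJQU: children CH:{A,C}, DEJQU:{A,G} ∩→ {A}; cost 0
[col 1] CH: children C:{T}, H:{C} ∪→ {C,T}; cost 1
[col 1] DU: children D:{G}, U:{T} ∪→ {G,T}; cost 1
[col 1] DEU: children DU:{G,T}, E:{C} ∪→ {C,G,T}; cost 1
[col 1] JQ: children J:{T}, Q:{C} ∪→ {C,T}; cost 1
[col 1] DEJQU: children DEU:{C,G,T}, JQ:{C,T} ∩→ {C,T}; cost 0
[col 1] CDEHJQU: children CH:{C,T}, DEJQU:{C,T} ∩→ {C,T}; cost 0
[col 2] CH: children C:{A}, H:{A} ∩→ {A}; cost 0
[col 2] DU: children D:{A}, U:{A} ∩→ {A}; cost 0
[col 2] DEU: children DU:{A}, E:{T} ∪→ {A,T}; cost 1
[col 2] JQ: children J:{T}, Q:{G} ∪→ {G,T}; cost 1
[col 2] DEJQU: children DEU:{A,T}, JQ:{G,T} ∩→ {T}; cost 0
[col 2] CDEHJQU: children CH:{A}, DEJQU:{T} ∪→ {A,T}; cost 1
[col 3] CH: children C:{G}, H:{G} ∩→ {G}; cost 0
[col 3] DU: children D:{A}, U:{A} ∩→ {A}; cost 0
[col 3] DEU: children DU:{A}, E:{G} ∪→ {A,G}; cost 1
[col 3] JQ: children J:{G}, Q:{G} ∩→ {G}; cost 0
[col 3] DEJQU: children DEU:{A,G}, JQ:{G} ∩→ {G}; cost 0
[col 3] CDEHJQU: children CH:{G}, DEJQU:{G} ∩→ {G}; cost 0
per-site changes: [3, 4, 3, 1]; total = 11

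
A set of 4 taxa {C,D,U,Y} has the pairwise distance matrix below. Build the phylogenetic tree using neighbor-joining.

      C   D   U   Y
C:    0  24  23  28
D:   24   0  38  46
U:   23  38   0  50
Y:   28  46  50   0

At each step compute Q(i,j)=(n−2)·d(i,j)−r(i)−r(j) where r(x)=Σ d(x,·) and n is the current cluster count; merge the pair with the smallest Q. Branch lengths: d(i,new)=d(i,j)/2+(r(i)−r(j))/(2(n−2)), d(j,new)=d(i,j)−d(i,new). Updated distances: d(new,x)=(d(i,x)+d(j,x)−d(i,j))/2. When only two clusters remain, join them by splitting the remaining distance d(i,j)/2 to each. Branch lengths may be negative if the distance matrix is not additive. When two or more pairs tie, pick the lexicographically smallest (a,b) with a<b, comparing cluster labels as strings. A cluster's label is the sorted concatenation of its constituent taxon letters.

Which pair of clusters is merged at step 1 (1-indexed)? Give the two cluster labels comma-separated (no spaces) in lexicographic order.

1. join C+Y (d=28, Q=-143) ⇒ CY; edges |C|=7/4, |Y|=105/4
  updated: d(CY,D)=21, d(CY,U)=45/2
2. join CY+D (d=21, Q=-163/2) ⇒ CDY; edges |CY|=11/4, |D|=73/4
  updated: d(CDY,U)=79/4
3. join CDY+U (d=79/4) ⇒ CDUY; edges |CDY|=79/8, |U|=79/8
final tree: (((C:7/4,Y:105/4):11/4,D:73/4):79/8,U:79/8)
total length: 275/4

C,Y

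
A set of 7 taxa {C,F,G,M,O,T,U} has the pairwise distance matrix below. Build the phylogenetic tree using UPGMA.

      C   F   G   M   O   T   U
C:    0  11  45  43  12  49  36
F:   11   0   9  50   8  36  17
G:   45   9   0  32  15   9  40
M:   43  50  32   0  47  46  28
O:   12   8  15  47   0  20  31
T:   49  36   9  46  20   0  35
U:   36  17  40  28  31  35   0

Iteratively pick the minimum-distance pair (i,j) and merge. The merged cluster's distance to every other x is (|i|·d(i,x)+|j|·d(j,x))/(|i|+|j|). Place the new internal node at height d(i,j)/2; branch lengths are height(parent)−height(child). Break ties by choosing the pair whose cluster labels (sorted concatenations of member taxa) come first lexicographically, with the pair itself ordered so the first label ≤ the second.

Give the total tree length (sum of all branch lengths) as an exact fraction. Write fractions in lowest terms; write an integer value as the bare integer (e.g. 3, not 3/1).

1357/16

step 1: merge (F,O) at d=8; branch lengths F→4, O→4; new cluster FO
  updated: d(C,FO)=23/2, d(FO,G)=12, d(FO,M)=97/2, d(FO,T)=28, d(FO,U)=24
step 2: merge (G,T) at d=9; branch lengths G→9/2, T→9/2; new cluster GT
  updated: d(C,GT)=47, d(FO,GT)=20, d(GT,M)=39, d(GT,U)=75/2
step 3: merge (C,FO) at d=23/2; branch lengths C→23/4, FO→7/4; new cluster CFO
  updated: d(CFO,GT)=29, d(CFO,M)=140/3, d(CFO,U)=28
step 4: merge (CFO,U) at d=28; branch lengths CFO→33/4, U→14; new cluster CFOU
  updated: d(CFOU,GT)=249/8, d(CFOU,M)=42
step 5: merge (CFOU,GT) at d=249/8; branch lengths CFOU→25/16, GT→177/16; new cluster CFGOTU
  updated: d(CFGOTU,M)=41
step 6: merge (CFGOTU,M) at d=41; branch lengths CFGOTU→79/16, M→41/2; new cluster CFGMOTU
final tree: ((((C:23/4,(F:4,O:4):7/4):33/4,U:14):25/16,(G:9/2,T:9/2):177/16):79/16,M:41/2)
total length: 1357/16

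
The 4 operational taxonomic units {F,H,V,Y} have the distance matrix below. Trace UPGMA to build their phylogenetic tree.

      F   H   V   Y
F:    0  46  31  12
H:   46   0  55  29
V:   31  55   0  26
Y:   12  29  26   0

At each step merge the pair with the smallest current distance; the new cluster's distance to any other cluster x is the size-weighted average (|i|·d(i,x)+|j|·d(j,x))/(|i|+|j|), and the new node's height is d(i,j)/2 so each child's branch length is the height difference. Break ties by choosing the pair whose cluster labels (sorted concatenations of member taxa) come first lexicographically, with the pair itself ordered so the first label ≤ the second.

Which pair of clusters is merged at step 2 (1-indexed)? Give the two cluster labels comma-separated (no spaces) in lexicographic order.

iteration 1: select F,Y (d=12); attach at lengths (6, 6); label the merged cluster FY
  updated: d(FY,H)=75/2, d(FY,V)=57/2
iteration 2: select FY,V (d=57/2); attach at lengths (33/4, 57/4); label the merged cluster FVY
  updated: d(FVY,H)=130/3
iteration 3: select FVY,H (d=130/3); attach at lengths (89/12, 65/3); label the merged cluster FHVY
final tree: (((F:6,Y:6):33/4,V:57/4):89/12,H:65/3)
total length: 763/12

FY,V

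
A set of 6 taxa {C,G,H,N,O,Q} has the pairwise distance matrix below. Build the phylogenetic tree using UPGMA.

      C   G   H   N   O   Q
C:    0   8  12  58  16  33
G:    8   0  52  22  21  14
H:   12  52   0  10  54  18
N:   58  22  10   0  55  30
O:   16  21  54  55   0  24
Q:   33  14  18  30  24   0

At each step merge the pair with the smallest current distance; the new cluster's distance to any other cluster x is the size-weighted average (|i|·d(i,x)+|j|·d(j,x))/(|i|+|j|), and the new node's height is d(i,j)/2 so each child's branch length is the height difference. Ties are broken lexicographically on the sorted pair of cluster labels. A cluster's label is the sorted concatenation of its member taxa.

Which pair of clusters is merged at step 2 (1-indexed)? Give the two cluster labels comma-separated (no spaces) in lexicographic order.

1. join C+G (d=8) ⇒ CG; edges |C|=4, |G|=4
  updated: d(CG,H)=32, d(CG,N)=40, d(CG,O)=37/2, d(CG,Q)=47/2
2. join H+N (d=10) ⇒ HN; edges |H|=5, |N|=5
  updated: d(CG,HN)=36, d(HN,O)=109/2, d(HN,Q)=24
3. join CG+O (d=37/2) ⇒ CGO; edges |CG|=21/4, |O|=37/4
  updated: d(CGO,HN)=253/6, d(CGO,Q)=71/3
4. join CGO+Q (d=71/3) ⇒ CGOQ; edges |CGO|=31/12, |Q|=71/6
  updated: d(CGOQ,HN)=301/8
5. join CGOQ+HN (d=301/8) ⇒ CGHNOQ; edges |CGOQ|=335/48, |HN|=221/16
final tree: ((((C:4,G:4):21/4,O:37/4):31/12,Q:71/6):335/48,(H:5,N:5):221/16)
total length: 1625/24

H,N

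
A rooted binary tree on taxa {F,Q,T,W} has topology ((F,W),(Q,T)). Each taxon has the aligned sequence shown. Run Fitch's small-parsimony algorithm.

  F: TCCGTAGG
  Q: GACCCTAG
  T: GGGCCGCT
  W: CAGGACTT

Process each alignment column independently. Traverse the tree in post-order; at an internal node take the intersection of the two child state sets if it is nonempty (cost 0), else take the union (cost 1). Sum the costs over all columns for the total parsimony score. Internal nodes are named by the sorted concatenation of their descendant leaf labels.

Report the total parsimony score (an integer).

[col 0] FW: children F:{T}, W:{C} ∪→ {C,T}; cost 1
[col 0] QT: children Q:{G}, T:{G} ∩→ {G}; cost 0
[col 0] FQTW: children FW:{C,T}, QT:{G} ∪→ {C,G,T}; cost 1
[col 1] FW: children F:{C}, W:{A} ∪→ {A,C}; cost 1
[col 1] QT: children Q:{A}, T:{G} ∪→ {A,G}; cost 1
[col 1] FQTW: children FW:{A,C}, QT:{A,G} ∩→ {A}; cost 0
[col 2] FW: children F:{C}, W:{G} ∪→ {C,G}; cost 1
[col 2] QT: children Q:{C}, T:{G} ∪→ {C,G}; cost 1
[col 2] FQTW: children FW:{C,G}, QT:{C,G} ∩→ {C,G}; cost 0
[col 3] FW: children F:{G}, W:{G} ∩→ {G}; cost 0
[col 3] QT: children Q:{C}, T:{C} ∩→ {C}; cost 0
[col 3] FQTW: children FW:{G}, QT:{C} ∪→ {C,G}; cost 1
[col 4] FW: children F:{T}, W:{A} ∪→ {A,T}; cost 1
[col 4] QT: children Q:{C}, T:{C} ∩→ {C}; cost 0
[col 4] FQTW: children FW:{A,T}, QT:{C} ∪→ {A,C,T}; cost 1
[col 5] FW: children F:{A}, W:{C} ∪→ {A,C}; cost 1
[col 5] QT: children Q:{T}, T:{G} ∪→ {G,T}; cost 1
[col 5] FQTW: children FW:{A,C}, QT:{G,T} ∪→ {A,C,G,T}; cost 1
[col 6] FW: children F:{G}, W:{T} ∪→ {G,T}; cost 1
[col 6] QT: children Q:{A}, T:{C} ∪→ {A,C}; cost 1
[col 6] FQTW: children FW:{G,T}, QT:{A,C} ∪→ {A,C,G,T}; cost 1
[col 7] FW: children F:{G}, W:{T} ∪→ {G,T}; cost 1
[col 7] QT: children Q:{G}, T:{T} ∪→ {G,T}; cost 1
[col 7] FQTW: children FW:{G,T}, QT:{G,T} ∩→ {G,T}; cost 0
per-site changes: [2, 2, 2, 1, 2, 3, 3, 2]; total = 17

17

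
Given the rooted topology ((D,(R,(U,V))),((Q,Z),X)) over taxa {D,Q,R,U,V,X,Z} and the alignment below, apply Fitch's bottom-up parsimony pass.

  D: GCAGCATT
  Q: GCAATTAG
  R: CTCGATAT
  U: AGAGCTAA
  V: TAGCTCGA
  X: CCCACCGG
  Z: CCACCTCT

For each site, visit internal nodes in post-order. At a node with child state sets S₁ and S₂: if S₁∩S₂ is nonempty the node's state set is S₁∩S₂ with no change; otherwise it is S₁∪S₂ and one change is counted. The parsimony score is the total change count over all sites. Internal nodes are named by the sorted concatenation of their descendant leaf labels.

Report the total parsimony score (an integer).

[col 0] UV: children U:{A}, V:{T} ∪→ {A,T}; cost 1
[col 0] RUV: children R:{C}, UV:{A,T} ∪→ {A,C,T}; cost 1
[col 0] DRUV: children D:{G}, RUV:{A,C,T} ∪→ {A,C,G,T}; cost 1
[col 0] QZ: children Q:{G}, Z:{C} ∪→ {C,G}; cost 1
[col 0] QXZ: children QZ:{C,G}, X:{C} ∩→ {C}; cost 0
[col 0] DQRUVXZ: children DRUV:{A,C,G,T}, QXZ:{C} ∩→ {C}; cost 0
[col 1] UV: children U:{G}, V:{A} ∪→ {A,G}; cost 1
[col 1] RUV: children R:{T}, UV:{A,G} ∪→ {A,G,T}; cost 1
[col 1] DRUV: children D:{C}, RUV:{A,G,T} ∪→ {A,C,G,T}; cost 1
[col 1] QZ: children Q:{C}, Z:{C} ∩→ {C}; cost 0
[col 1] QXZ: children QZ:{C}, X:{C} ∩→ {C}; cost 0
[col 1] DQRUVXZ: children DRUV:{A,C,G,T}, QXZ:{C} ∩→ {C}; cost 0
[col 2] UV: children U:{A}, V:{G} ∪→ {A,G}; cost 1
[col 2] RUV: children R:{C}, UV:{A,G} ∪→ {A,C,G}; cost 1
[col 2] DRUV: children D:{A}, RUV:{A,C,G} ∩→ {A}; cost 0
[col 2] QZ: children Q:{A}, Z:{A} ∩→ {A}; cost 0
[col 2] QXZ: children QZ:{A}, X:{C} ∪→ {A,C}; cost 1
[col 2] DQRUVXZ: children DRUV:{A}, QXZ:{A,C} ∩→ {A}; cost 0
[col 3] UV: children U:{G}, V:{C} ∪→ {C,G}; cost 1
[col 3] RUV: children R:{G}, UV:{C,G} ∩→ {G}; cost 0
[col 3] DRUV: children D:{G}, RUV:{G} ∩→ {G}; cost 0
[col 3] QZ: children Q:{A}, Z:{C} ∪→ {A,C}; cost 1
[col 3] QXZ: children QZ:{A,C}, X:{A} ∩→ {A}; cost 0
[col 3] DQRUVXZ: children DRUV:{G}, QXZ:{A} ∪→ {A,G}; cost 1
[col 4] UV: children U:{C}, V:{T} ∪→ {C,T}; cost 1
[col 4] RUV: children R:{A}, UV:{C,T} ∪→ {A,C,T}; cost 1
[col 4] DRUV: children D:{C}, RUV:{A,C,T} ∩→ {C}; cost 0
[col 4] QZ: children Q:{T}, Z:{C} ∪→ {C,T}; cost 1
[col 4] QXZ: children QZ:{C,T}, X:{C} ∩→ {C}; cost 0
[col 4] DQRUVXZ: children DRUV:{C}, QXZ:{C} ∩→ {C}; cost 0
[col 5] UV: children U:{T}, V:{C} ∪→ {C,T}; cost 1
[col 5] RUV: children R:{T}, UV:{C,T} ∩→ {T}; cost 0
[col 5] DRUV: children D:{A}, RUV:{T} ∪→ {A,T}; cost 1
[col 5] QZ: children Q:{T}, Z:{T} ∩→ {T}; cost 0
[col 5] QXZ: children QZ:{T}, X:{C} ∪→ {C,T}; cost 1
[col 5] DQRUVXZ: children DRUV:{A,T}, QXZ:{C,T} ∩→ {T}; cost 0
[col 6] UV: children U:{A}, V:{G} ∪→ {A,G}; cost 1
[col 6] RUV: children R:{A}, UV:{A,G} ∩→ {A}; cost 0
[col 6] DRUV: children D:{T}, RUV:{A} ∪→ {A,T}; cost 1
[col 6] QZ: children Q:{A}, Z:{C} ∪→ {A,C}; cost 1
[col 6] QXZ: children QZ:{A,C}, X:{G} ∪→ {A,C,G}; cost 1
[col 6] DQRUVXZ: children DRUV:{A,T}, QXZ:{A,C,G} ∩→ {A}; cost 0
[col 7] UV: children U:{A}, V:{A} ∩→ {A}; cost 0
[col 7] RUV: children R:{T}, UV:{A} ∪→ {A,T}; cost 1
[col 7] DRUV: children D:{T}, RUV:{A,T} ∩→ {T}; cost 0
[col 7] QZ: children Q:{G}, Z:{T} ∪→ {G,T}; cost 1
[col 7] QXZ: children QZ:{G,T}, X:{G} ∩→ {G}; cost 0
[col 7] DQRUVXZ: children DRUV:{T}, QXZ:{G} ∪→ {G,T}; cost 1
per-site changes: [4, 3, 3, 3, 3, 3, 4, 3]; total = 26

26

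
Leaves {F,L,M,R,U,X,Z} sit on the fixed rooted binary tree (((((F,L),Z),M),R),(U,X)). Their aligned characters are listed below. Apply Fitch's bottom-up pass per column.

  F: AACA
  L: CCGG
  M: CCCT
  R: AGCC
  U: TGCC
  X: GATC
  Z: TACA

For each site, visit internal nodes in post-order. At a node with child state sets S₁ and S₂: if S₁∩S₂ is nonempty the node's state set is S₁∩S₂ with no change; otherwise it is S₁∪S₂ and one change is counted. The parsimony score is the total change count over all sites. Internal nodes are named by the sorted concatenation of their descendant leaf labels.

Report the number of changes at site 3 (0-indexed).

3

FL@0: {A} ∪ {C} = {A,C} (union, +1)
FLZ@0: {A,C} ∪ {T} = {A,C,T} (union, +1)
FLMZ@0: {A,C,T} ∩ {C} = {C} (intersection, +0)
FLMRZ@0: {C} ∪ {A} = {A,C} (union, +1)
UX@0: {T} ∪ {G} = {G,T} (union, +1)
FLMRUXZ@0: {A,C} ∪ {G,T} = {A,C,G,T} (union, +1)
FL@1: {A} ∪ {C} = {A,C} (union, +1)
FLZ@1: {A,C} ∩ {A} = {A} (intersection, +0)
FLMZ@1: {A} ∪ {C} = {A,C} (union, +1)
FLMRZ@1: {A,C} ∪ {G} = {A,C,G} (union, +1)
UX@1: {G} ∪ {A} = {A,G} (union, +1)
FLMRUXZ@1: {A,C,G} ∩ {A,G} = {A,G} (intersection, +0)
FL@2: {C} ∪ {G} = {C,G} (union, +1)
FLZ@2: {C,G} ∩ {C} = {C} (intersection, +0)
FLMZ@2: {C} ∩ {C} = {C} (intersection, +0)
FLMRZ@2: {C} ∩ {C} = {C} (intersection, +0)
UX@2: {C} ∪ {T} = {C,T} (union, +1)
FLMRUXZ@2: {C} ∩ {C,T} = {C} (intersection, +0)
FL@3: {A} ∪ {G} = {A,G} (union, +1)
FLZ@3: {A,G} ∩ {A} = {A} (intersection, +0)
FLMZ@3: {A} ∪ {T} = {A,T} (union, +1)
FLMRZ@3: {A,T} ∪ {C} = {A,C,T} (union, +1)
UX@3: {C} ∩ {C} = {C} (intersection, +0)
FLMRUXZ@3: {A,C,T} ∩ {C} = {C} (intersection, +0)
per-site changes: [5, 4, 2, 3]; total = 14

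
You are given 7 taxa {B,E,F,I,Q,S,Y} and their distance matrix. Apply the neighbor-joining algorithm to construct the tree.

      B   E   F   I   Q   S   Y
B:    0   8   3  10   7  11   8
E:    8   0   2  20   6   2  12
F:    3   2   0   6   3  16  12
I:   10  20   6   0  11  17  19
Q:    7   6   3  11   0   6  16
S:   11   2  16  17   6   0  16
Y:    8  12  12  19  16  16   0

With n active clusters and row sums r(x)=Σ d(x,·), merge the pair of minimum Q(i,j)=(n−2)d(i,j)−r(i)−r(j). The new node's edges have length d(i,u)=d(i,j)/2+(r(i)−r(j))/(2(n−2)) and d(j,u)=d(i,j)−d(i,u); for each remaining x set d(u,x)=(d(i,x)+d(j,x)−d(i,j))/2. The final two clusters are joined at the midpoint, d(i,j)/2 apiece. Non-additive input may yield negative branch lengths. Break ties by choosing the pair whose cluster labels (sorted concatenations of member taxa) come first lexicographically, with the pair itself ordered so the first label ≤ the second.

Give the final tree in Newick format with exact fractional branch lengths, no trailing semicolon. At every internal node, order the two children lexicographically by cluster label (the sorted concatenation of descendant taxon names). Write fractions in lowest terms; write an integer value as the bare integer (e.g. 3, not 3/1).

((((B:-1/8,Y:65/8):17/8,((E:-4/5,S:14/5):15/4,Q:5/4):5/2):15/8,F:-15/16):111/32,I:111/32)

1. join E+S (d=2, Q=-108) ⇒ ES; edges |E|=-4/5, |S|=14/5
  updated: d(B,ES)=17/2, d(ES,F)=8, d(ES,I)=35/2, d(ES,Q)=5, d(ES,Y)=13
2. join ES+Q (d=5, Q=-74) ⇒ EQS; edges |ES|=15/4, |Q|=5/4
  updated: d(B,EQS)=21/4, d(EQS,F)=3, d(EQS,I)=47/4, d(EQS,Y)=12
3. join B+Y (d=8, Q=-213/4) ⇒ BY; edges |B|=-1/8, |Y|=65/8
  updated: d(BY,EQS)=37/8, d(BY,F)=7/2, d(BY,I)=21/2
4. join BY+EQS (d=37/8, Q=-115/4) ⇒ BEQSY; edges |BY|=17/8, |EQS|=5/2
  updated: d(BEQSY,F)=15/16, d(BEQSY,I)=141/16
5. join BEQSY+F (d=15/16, Q=-63/4) ⇒ BEFQSY; edges |BEQSY|=15/8, |F|=-15/16
  updated: d(BEFQSY,I)=111/16
6. join BEFQSY+I (d=111/16) ⇒ BEFIQSY; edges |BEFQSY|=111/32, |I|=111/32
final tree: ((((B:-1/8,Y:65/8):17/8,((E:-4/5,S:14/5):15/4,Q:5/4):5/2):15/8,F:-15/16):111/32,I:111/32)
total length: 55/2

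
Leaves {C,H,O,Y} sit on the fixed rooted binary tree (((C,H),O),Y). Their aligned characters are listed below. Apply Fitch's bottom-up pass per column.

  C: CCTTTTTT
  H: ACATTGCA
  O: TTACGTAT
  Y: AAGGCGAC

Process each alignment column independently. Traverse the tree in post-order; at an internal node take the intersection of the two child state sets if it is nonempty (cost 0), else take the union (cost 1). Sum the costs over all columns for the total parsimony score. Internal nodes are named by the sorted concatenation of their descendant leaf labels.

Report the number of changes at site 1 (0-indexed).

2

[col 0] CH: children C:{C}, H:{A} ∪→ {A,C}; cost 1
[col 0] CHO: children CH:{A,C}, O:{T} ∪→ {A,C,T}; cost 1
[col 0] CHOY: children CHO:{A,C,T}, Y:{A} ∩→ {A}; cost 0
[col 1] CH: children C:{C}, H:{C} ∩→ {C}; cost 0
[col 1] CHO: children CH:{C}, O:{T} ∪→ {C,T}; cost 1
[col 1] CHOY: children CHO:{C,T}, Y:{A} ∪→ {A,C,T}; cost 1
[col 2] CH: children C:{T}, H:{A} ∪→ {A,T}; cost 1
[col 2] CHO: children CH:{A,T}, O:{A} ∩→ {A}; cost 0
[col 2] CHOY: children CHO:{A}, Y:{G} ∪→ {A,G}; cost 1
[col 3] CH: children C:{T}, H:{T} ∩→ {T}; cost 0
[col 3] CHO: children CH:{T}, O:{C} ∪→ {C,T}; cost 1
[col 3] CHOY: children CHO:{C,T}, Y:{G} ∪→ {C,G,T}; cost 1
[col 4] CH: children C:{T}, H:{T} ∩→ {T}; cost 0
[col 4] CHO: children CH:{T}, O:{G} ∪→ {G,T}; cost 1
[col 4] CHOY: children CHO:{G,T}, Y:{C} ∪→ {C,G,T}; cost 1
[col 5] CH: children C:{T}, H:{G} ∪→ {G,T}; cost 1
[col 5] CHO: children CH:{G,T}, O:{T} ∩→ {T}; cost 0
[col 5] CHOY: children CHO:{T}, Y:{G} ∪→ {G,T}; cost 1
[col 6] CH: children C:{T}, H:{C} ∪→ {C,T}; cost 1
[col 6] CHO: children CH:{C,T}, O:{A} ∪→ {A,C,T}; cost 1
[col 6] CHOY: children CHO:{A,C,T}, Y:{A} ∩→ {A}; cost 0
[col 7] CH: children C:{T}, H:{A} ∪→ {A,T}; cost 1
[col 7] CHO: children CH:{A,T}, O:{T} ∩→ {T}; cost 0
[col 7] CHOY: children CHO:{T}, Y:{C} ∪→ {C,T}; cost 1
per-site changes: [2, 2, 2, 2, 2, 2, 2, 2]; total = 16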